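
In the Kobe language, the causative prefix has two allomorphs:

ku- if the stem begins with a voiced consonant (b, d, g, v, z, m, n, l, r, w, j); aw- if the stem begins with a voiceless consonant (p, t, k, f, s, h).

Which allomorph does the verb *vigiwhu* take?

Since the first consonant of *vigiwhu* is /v/ (voiced), it takes ku-.

ku-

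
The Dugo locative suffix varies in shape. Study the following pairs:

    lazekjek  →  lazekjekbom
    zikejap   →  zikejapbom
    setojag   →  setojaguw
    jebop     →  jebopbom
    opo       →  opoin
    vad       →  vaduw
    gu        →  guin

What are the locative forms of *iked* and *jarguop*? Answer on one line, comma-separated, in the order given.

The suffix is conditioned by the final sound: -bom when the stem ends in a voiceless consonant (*lazekjek*, *zikejap*, *jebop*); -uw when the stem ends in a voiced consonant (*setojag*, *vad*); -in when the stem ends in a vowel (*opo*, *gu*).
The final sound of *iked* is /d/, which is a voiced consonant, so the suffix is -uw, giving *ikeduw*.
*jarguop* — final sound /p/ (a voiceless consonant) → -bom → *jarguopbom*.

ikeduw, jarguopbom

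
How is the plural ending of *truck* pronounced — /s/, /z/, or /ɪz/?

/s/

The stem *truck* ends in a voiceless non-sibilant consonant.
The plural suffix surfaces as /ɪz/ after sibilants, /s/ after other voiceless consonants, and /z/ after other voiced sounds.
So the plural -s on *truck* is pronounced /s/.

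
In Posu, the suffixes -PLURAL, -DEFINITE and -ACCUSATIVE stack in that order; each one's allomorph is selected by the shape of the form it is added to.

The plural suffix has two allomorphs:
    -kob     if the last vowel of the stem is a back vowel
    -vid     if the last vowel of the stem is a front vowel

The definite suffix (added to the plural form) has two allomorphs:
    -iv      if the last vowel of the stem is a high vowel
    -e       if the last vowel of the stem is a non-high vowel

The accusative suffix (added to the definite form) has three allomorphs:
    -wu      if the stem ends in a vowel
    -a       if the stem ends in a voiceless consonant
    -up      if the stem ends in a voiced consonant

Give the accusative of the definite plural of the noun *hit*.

The last vowel of *hit* is /i/, which is a front vowel, so the plural suffix is -vid, giving *hitvid*.
The last vowel of the plural form *hitvid* is /i/, which is a high vowel, so the definite suffix is -iv, giving *hitvidiv*.
The definite form *hitvidiv*: final sound = /v/, a voiced consonant → -up → *hitvidivup*.

hitvidivup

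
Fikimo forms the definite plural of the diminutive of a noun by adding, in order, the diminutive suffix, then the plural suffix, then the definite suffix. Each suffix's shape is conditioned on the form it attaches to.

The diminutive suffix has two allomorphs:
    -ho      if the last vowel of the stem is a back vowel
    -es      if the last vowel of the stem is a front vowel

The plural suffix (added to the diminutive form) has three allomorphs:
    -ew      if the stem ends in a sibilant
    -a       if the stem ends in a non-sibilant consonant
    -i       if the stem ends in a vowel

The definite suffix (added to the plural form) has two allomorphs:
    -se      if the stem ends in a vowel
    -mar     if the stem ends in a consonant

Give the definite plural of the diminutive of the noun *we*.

weesewmar

*we* — last vowel /e/ (a front vowel) → -es → *wees*.
Since the final sound of the diminutive form *wees* is /s/ (a sibilant), it takes -ew, giving *weesew*.
The plural form *weesew* — final sound /w/ (a consonant) → -mar → *weesewmar*.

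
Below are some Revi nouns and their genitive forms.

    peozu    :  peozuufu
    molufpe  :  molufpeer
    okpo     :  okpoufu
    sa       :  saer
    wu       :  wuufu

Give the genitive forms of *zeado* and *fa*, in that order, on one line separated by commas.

The alternation tracks the last vowel of the stem — -ufu when the last vowel of the stem is a rounded vowel (*peozu*, *okpo*, *wu*); -er when the last vowel of the stem is an unrounded vowel (*molufpe*, *sa*).
*zeado*: last vowel = /o/, a rounded vowel → -ufu → *zeadoufu*.
The last vowel of *fa* is /a/, which is an unrounded vowel, so the suffix is -er, giving *faer*.

zeadoufu, faer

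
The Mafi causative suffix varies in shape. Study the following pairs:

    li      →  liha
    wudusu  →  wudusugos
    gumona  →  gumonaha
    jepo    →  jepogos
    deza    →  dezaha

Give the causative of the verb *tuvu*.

tuvugos

Looking at the last vowel of each stem: -gos when the last vowel of the stem is a rounded vowel (*wudusu*, *jepo*); -ha when the last vowel of the stem is an unrounded vowel (*li*, *gumona*, *deza*).
The last vowel of *tuvu* is /u/, which is a rounded vowel, so the suffix is -gos, giving *tuvugos*.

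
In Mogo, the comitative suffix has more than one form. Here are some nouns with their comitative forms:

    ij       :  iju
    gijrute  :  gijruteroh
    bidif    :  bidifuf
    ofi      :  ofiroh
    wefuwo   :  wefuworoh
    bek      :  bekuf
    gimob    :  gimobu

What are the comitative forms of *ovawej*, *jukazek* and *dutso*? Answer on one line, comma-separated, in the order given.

ovaweju, jukazekuf, dutsoroh

The suffix is conditioned by the final sound: -uf when the stem ends in a voiceless consonant (*bidif*, *bek*); -u when the stem ends in a voiced consonant (*ij*, *gimob*); -roh when the stem ends in a vowel (*gijrute*, *ofi*, *wefuwo*).
*ovawej* — final sound /j/ (a voiced consonant) → -u → *ovaweju*.
Since the final sound of *jukazek* is /k/ (a voiceless consonant), it takes -uf, giving *jukazekuf*.
*dutso* — final sound /o/ (a vowel) → -roh → *dutsoroh*.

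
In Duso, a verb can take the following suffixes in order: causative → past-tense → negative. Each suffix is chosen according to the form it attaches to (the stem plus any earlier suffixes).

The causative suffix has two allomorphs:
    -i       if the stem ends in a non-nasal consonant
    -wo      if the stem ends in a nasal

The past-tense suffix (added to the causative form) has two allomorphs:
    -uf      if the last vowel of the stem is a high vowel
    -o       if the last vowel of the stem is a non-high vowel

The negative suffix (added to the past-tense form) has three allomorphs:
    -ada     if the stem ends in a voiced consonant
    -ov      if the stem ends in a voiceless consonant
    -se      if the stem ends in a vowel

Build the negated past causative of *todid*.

todidiufov

The final consonant of *todid* is /d/, which is non-nasal, so the causative suffix is -i, giving *todidi*.
The causative form *todidi* — last vowel /i/ (a high vowel) → -uf → *todidiuf*.
The final sound of the past-tense form *todidiuf* is /f/, which is a voiceless consonant, so the negative suffix is -ov, giving *todidiufov*.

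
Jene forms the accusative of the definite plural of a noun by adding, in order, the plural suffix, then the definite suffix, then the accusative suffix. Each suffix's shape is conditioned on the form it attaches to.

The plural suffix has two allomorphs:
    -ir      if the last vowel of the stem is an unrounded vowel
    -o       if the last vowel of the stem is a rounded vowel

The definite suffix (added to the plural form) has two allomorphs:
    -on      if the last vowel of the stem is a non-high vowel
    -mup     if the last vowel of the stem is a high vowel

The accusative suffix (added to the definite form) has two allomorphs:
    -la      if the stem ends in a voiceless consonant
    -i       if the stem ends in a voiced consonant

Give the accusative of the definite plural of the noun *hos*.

hosooni

Since the last vowel of *hos* is /o/ (a rounded vowel), it takes -o, giving *hoso*.
Since the last vowel of the plural form *hoso* is /o/ (a non-high vowel), it takes -on, giving *hosoon*.
The final consonant of the definite form *hosoon* is /n/, which is voiced, so the accusative suffix is -i, giving *hosooni*.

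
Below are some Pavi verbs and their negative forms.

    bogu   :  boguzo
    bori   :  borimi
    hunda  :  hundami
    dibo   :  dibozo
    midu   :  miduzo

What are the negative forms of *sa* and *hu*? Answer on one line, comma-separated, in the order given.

sami, huzo

Looking at the last vowel of each stem: -zo when the last vowel of the stem is a rounded vowel (*bogu*, *dibo*, *midu*); -mi when the last vowel of the stem is an unrounded vowel (*bori*, *hunda*).
*sa* — last vowel /a/ (an unrounded vowel) → -mi → *sami*.
*hu* — last vowel /u/ (a rounded vowel) → -zo → *huzo*.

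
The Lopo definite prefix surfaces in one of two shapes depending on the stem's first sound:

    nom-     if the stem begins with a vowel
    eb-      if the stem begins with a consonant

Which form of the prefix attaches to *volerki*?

*volerki*: first sound = /v/, a consonant → eb-.

eb-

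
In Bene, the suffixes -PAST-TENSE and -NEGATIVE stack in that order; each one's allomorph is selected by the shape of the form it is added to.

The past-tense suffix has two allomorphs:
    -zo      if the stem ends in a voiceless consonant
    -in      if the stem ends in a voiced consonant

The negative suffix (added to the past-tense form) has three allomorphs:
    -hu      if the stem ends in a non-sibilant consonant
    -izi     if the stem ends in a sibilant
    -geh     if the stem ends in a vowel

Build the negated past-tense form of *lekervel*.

lekervelinhu

Since the final consonant of *lekervel* is /l/ (voiced), it takes -in, giving *lekervelin*.
The past-tense form *lekervelin* — final sound /n/ (a non-sibilant consonant) → -hu → *lekervelinhu*.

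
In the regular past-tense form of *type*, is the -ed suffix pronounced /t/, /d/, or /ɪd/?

/t/

The stem *type* ends in a voiceless consonant other than /t/.
The -ed suffix is realized as /ɪd/ after /t, d/; as /t/ after other voiceless consonants; and as /d/ after other voiced sounds.
So -ed on *type* is pronounced /t/.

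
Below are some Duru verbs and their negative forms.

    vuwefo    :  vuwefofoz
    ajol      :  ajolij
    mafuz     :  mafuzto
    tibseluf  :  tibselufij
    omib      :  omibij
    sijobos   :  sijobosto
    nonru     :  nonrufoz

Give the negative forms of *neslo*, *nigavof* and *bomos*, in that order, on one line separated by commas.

neslofoz, nigavofij, bomosto

The suffix is conditioned by the final sound: -to when the stem ends in a sibilant (*mafuz*, *sijobos*); -ij when the stem ends in a non-sibilant consonant (*ajol*, *tibseluf*, *omib*); -foz when the stem ends in a vowel (*vuwefo*, *nonru*).
Since the final sound of *neslo* is /o/ (a vowel), it takes -foz, giving *neslofoz*.
The final sound of *nigavof* is /f/, which is a non-sibilant consonant, so the suffix is -ij, giving *nigavofij*.
Since the final sound of *bomos* is /s/ (a sibilant), it takes -to, giving *bomosto*.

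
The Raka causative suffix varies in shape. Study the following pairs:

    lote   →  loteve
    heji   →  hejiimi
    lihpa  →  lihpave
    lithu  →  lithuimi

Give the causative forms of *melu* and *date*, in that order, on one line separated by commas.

meluimi, dateve

The pattern is height harmony: -imi when the last vowel of the stem is a high vowel (*heji*, *lithu*); -ve when the last vowel of the stem is a non-high vowel (*lote*, *lihpa*).
The last vowel of *melu* is /u/, which is a high vowel, so the suffix is -imi, giving *meluimi*.
The last vowel of *date* is /e/, which is a non-high vowel, so the suffix is -ve, giving *dateve*.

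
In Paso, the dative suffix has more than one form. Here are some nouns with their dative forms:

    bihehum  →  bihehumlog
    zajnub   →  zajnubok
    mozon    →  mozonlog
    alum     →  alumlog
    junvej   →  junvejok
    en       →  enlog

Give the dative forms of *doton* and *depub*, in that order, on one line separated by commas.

The pattern is nasality of the final consonant: -log when the stem ends in a nasal (*bihehum*, *mozon*, *alum*, *en*); -ok when the stem ends in a non-nasal consonant (*zajnub*, *junvej*).
The final consonant of *doton* is /n/, which is a nasal, so the suffix is -log, giving *dotonlog*.
*depub* — final consonant /b/ (non-nasal) → -ok → *depubok*.

dotonlog, depubok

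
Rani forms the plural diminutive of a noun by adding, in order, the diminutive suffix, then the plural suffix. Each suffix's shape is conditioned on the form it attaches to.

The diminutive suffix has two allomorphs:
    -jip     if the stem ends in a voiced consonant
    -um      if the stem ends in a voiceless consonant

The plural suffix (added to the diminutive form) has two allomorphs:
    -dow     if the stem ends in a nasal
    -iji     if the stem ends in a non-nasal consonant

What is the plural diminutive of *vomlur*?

The final consonant of *vomlur* is /r/, which is voiced, so the diminutive suffix is -jip, giving *vomlurjip*.
The diminutive form *vomlurjip* — final consonant /p/ (non-nasal) → -iji → *vomlurjipiji*.

vomlurjipiji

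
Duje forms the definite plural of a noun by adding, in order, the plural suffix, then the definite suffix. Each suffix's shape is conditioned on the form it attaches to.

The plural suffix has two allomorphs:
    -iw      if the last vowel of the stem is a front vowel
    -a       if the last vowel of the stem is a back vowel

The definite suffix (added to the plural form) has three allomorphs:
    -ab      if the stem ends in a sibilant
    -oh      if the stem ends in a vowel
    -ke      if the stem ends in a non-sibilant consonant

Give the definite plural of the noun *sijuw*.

*sijuw*: last vowel = /u/, a back vowel → -a → *sijuwa*.
Since the final sound of the plural form *sijuwa* is /a/ (a vowel), it takes -oh, giving *sijuwaoh*.

sijuwaoh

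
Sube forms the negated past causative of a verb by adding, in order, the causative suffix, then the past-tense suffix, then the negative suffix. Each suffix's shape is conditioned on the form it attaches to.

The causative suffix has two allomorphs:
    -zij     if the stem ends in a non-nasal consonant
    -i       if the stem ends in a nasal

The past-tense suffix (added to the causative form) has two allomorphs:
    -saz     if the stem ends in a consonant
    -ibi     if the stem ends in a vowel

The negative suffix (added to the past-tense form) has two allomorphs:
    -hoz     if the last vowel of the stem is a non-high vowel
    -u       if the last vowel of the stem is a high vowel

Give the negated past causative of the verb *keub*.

*keub* — final consonant /b/ (non-nasal) → -zij → *keubzij*.
The final sound of the causative form *keubzij* is /j/, which is a consonant, so the past-tense suffix is -saz, giving *keubzijsaz*.
The past-tense form *keubzijsaz* — last vowel /a/ (a non-high vowel) → -hoz → *keubzijsazhoz*.

keubzijsazhoz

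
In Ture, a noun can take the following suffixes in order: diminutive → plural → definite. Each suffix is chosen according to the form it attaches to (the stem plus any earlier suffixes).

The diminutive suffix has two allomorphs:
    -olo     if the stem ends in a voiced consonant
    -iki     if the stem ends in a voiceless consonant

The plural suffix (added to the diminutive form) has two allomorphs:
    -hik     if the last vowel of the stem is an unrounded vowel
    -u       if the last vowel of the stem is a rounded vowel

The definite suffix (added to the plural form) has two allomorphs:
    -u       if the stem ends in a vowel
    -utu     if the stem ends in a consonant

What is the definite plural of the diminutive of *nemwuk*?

nemwukikihikutu

The final consonant of *nemwuk* is /k/, which is voiceless, so the diminutive suffix is -iki, giving *nemwukiki*.
Since the last vowel of the diminutive form *nemwukiki* is /i/ (an unrounded vowel), it takes -hik, giving *nemwukikihik*.
The plural form *nemwukikihik* — final sound /k/ (a consonant) → -utu → *nemwukikihikutu*.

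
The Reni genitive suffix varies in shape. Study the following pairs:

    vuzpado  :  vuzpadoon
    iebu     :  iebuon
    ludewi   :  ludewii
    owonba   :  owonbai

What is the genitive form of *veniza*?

Looking at the last vowel of each stem: -on when the last vowel of the stem is a rounded vowel (*vuzpado*, *iebu*); -i when the last vowel of the stem is an unrounded vowel (*ludewi*, *owonba*).
*veniza*: last vowel = /a/, an unrounded vowel → -i → *venizai*.

venizai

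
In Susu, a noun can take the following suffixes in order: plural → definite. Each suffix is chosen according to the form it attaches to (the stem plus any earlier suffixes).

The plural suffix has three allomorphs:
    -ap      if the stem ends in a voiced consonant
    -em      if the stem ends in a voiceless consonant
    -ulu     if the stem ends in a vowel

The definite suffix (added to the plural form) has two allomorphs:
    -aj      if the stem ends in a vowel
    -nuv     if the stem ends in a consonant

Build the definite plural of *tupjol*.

tupjolapnuv

*tupjol* — final sound /l/ (a voiced consonant) → -ap → *tupjolap*.
The final sound of the plural form *tupjolap* is /p/, which is a consonant, so the definite suffix is -nuv, giving *tupjolapnuv*.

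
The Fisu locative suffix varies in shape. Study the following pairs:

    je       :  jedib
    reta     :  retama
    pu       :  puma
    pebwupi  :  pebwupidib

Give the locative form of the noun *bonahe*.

bonahedib

The suffix is conditioned by the last vowel: -dib when the last vowel of the stem is a front vowel (*je*, *pebwupi*); -ma when the last vowel of the stem is a back vowel (*reta*, *pu*).
*bonahe* — last vowel /e/ (a front vowel) → -dib → *bonahedib*.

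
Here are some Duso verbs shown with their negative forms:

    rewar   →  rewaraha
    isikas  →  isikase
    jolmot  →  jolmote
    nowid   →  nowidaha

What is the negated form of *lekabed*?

lekabedaha

The pattern is voicing of the final consonant: -e when the stem ends in a voiceless consonant (*isikas*, *jolmot*); -aha when the stem ends in a voiced consonant (*rewar*, *nowid*).
Since the final consonant of *lekabed* is /d/ (voiced), it takes -aha, giving *lekabedaha*.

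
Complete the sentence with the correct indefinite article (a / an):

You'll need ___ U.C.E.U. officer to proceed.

The indefinite article is chosen by the initial *sound* of the following word, not its spelling.
The initialism *U.C.E.U.* is read letter by letter; the first letter, U, is pronounced /juː/, which begins with a consonant sound.
So the article is *a*: You'll need a U.C.E.U. officer to proceed.

a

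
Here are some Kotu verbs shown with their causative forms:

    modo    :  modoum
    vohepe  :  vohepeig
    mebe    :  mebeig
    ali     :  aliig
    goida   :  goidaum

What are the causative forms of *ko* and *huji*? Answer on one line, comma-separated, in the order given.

koum, hujiig

The suffix is conditioned by the last vowel: -ig when the last vowel of the stem is a front vowel (*vohepe*, *mebe*, *ali*); -um when the last vowel of the stem is a back vowel (*modo*, *goida*).
*ko* — last vowel /o/ (a back vowel) → -um → *koum*.
*huji* — last vowel /i/ (a front vowel) → -ig → *hujiig*.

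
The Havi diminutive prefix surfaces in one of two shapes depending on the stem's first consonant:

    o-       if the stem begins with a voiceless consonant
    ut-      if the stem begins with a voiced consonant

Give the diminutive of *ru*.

Since the first consonant of *ru* is /r/ (voiced), it takes ut-, giving *utru*.

utru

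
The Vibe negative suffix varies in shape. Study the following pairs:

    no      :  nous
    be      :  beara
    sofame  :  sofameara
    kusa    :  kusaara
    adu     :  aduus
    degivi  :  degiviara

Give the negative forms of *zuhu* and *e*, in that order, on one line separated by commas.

zuhuus, eara

The alternation tracks the last vowel of the stem — -us when the last vowel of the stem is a rounded vowel (*no*, *adu*); -ara when the last vowel of the stem is an unrounded vowel (*be*, *sofame*, *kusa*, *degivi*).
*zuhu* — last vowel /u/ (a rounded vowel) → -us → *zuhuus*.
*e* — last vowel /e/ (an unrounded vowel) → -ara → *eara*.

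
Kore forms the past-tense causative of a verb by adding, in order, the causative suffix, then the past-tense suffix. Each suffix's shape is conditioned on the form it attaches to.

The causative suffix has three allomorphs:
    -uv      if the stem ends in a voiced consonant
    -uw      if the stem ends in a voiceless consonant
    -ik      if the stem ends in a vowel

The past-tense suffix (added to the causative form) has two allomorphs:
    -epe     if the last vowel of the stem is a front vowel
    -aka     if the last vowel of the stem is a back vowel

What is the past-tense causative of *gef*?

gefuwaka

*gef*: final sound = /f/, a voiceless consonant → -uw → *gefuw*.
Since the last vowel of the causative form *gefuw* is /u/ (a back vowel), it takes -aka, giving *gefuwaka*.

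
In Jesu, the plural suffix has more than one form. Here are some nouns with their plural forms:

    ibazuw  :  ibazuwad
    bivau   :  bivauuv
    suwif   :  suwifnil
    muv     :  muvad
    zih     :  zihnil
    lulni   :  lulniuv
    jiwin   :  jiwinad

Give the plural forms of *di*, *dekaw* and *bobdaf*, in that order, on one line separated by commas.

The alternation tracks the final sound of the stem — -nil when the stem ends in a voiceless consonant (*suwif*, *zih*); -ad when the stem ends in a voiced consonant (*ibazuw*, *muv*, *jiwin*); -uv when the stem ends in a vowel (*bivau*, *lulni*).
*di*: final sound = /i/, a vowel → -uv → *diuv*.
Since the final sound of *dekaw* is /w/ (a voiced consonant), it takes -ad, giving *dekawad*.
The final sound of *bobdaf* is /f/, which is a voiceless consonant, so the suffix is -nil, giving *bobdafnil*.

diuv, dekawad, bobdafnil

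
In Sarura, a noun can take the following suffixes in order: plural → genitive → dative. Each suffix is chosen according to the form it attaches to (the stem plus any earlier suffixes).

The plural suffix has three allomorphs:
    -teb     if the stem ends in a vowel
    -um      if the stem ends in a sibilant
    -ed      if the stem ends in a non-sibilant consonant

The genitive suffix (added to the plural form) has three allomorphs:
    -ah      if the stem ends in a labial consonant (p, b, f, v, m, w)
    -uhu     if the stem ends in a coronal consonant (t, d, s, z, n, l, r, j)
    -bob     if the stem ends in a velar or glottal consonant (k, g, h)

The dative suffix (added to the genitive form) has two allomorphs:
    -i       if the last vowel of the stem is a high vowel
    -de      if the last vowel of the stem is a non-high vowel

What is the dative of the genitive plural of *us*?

usumahde

*us*: final sound = /s/, a sibilant → -um → *usum*.
The final consonant of the plural form *usum* is /m/, which is labial, so the genitive suffix is -ah, giving *usumah*.
Since the last vowel of the genitive form *usumah* is /a/ (a non-high vowel), it takes -de, giving *usumahde*.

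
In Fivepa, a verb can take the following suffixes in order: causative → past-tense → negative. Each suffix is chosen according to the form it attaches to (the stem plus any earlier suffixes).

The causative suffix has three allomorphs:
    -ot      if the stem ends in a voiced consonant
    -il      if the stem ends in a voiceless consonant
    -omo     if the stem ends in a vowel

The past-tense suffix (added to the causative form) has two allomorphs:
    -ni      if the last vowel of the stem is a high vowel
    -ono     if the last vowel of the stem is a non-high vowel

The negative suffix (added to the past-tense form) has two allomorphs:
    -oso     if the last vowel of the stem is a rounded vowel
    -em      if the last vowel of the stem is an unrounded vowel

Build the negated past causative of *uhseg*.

The final sound of *uhseg* is /g/, which is a voiced consonant, so the causative suffix is -ot, giving *uhsegot*.
The causative form *uhsegot* — last vowel /o/ (a non-high vowel) → -ono → *uhsegotono*.
The past-tense form *uhsegotono*: last vowel = /o/, a rounded vowel → -oso → *uhsegotonooso*.

uhsegotonooso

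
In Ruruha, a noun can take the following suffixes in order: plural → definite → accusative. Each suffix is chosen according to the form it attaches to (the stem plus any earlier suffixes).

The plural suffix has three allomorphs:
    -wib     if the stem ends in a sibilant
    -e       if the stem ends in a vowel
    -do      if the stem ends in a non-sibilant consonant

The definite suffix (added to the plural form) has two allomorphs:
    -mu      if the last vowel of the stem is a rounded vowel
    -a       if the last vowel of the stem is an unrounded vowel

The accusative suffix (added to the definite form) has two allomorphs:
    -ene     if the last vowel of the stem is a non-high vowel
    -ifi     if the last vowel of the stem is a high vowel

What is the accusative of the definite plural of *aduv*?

aduvdomuifi

*aduv* — final sound /v/ (a non-sibilant consonant) → -do → *aduvdo*.
The plural form *aduvdo*: last vowel = /o/, a rounded vowel → -mu → *aduvdomu*.
Since the last vowel of the definite form *aduvdomu* is /u/ (a high vowel), it takes -ifi, giving *aduvdomuifi*.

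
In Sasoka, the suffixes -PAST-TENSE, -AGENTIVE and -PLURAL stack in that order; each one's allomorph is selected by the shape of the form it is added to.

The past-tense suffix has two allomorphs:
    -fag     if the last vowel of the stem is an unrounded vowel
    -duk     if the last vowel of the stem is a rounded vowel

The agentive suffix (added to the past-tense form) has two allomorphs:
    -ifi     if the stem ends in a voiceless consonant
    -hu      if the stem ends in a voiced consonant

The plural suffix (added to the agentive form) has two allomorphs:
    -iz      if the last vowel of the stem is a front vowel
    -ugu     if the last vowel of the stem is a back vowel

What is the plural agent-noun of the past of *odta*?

odtafaghuugu

The last vowel of *odta* is /a/, which is an unrounded vowel, so the past-tense suffix is -fag, giving *odtafag*.
The past-tense form *odtafag*: final consonant = /g/, voiced → -hu → *odtafaghu*.
The agentive form *odtafaghu* — last vowel /u/ (a back vowel) → -ugu → *odtafaghuugu*.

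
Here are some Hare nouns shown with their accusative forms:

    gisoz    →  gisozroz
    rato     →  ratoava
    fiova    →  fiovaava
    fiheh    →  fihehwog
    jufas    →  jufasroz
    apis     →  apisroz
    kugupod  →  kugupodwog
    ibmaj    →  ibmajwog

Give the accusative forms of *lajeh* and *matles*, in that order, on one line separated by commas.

lajehwog, matlesroz

The suffix is conditioned by the final sound: -roz when the stem ends in a sibilant (*gisoz*, *jufas*, *apis*); -wog when the stem ends in a non-sibilant consonant (*fiheh*, *kugupod*, *ibmaj*); -ava when the stem ends in a vowel (*rato*, *fiova*).
Since the final sound of *lajeh* is /h/ (a non-sibilant consonant), it takes -wog, giving *lajehwog*.
The final sound of *matles* is /s/, which is a sibilant, so the suffix is -roz, giving *matlesroz*.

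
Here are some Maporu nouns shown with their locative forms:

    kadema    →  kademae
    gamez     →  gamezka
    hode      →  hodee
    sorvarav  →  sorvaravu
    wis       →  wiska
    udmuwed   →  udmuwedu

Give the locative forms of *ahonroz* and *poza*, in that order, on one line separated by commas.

The pattern is sibilance of the final sound: -ka when the stem ends in a sibilant (*gamez*, *wis*); -u when the stem ends in a non-sibilant consonant (*sorvarav*, *udmuwed*); -e when the stem ends in a vowel (*kadema*, *hode*).
*ahonroz* — final sound /z/ (a sibilant) → -ka → *ahonrozka*.
The final sound of *poza* is /a/, which is a vowel, so the suffix is -e, giving *pozae*.

ahonrozka, pozae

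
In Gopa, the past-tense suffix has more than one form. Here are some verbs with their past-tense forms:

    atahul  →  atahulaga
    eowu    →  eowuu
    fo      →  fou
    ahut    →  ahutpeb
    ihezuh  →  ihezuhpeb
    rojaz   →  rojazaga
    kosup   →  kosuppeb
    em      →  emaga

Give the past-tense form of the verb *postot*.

postotpeb

The suffix is conditioned by the final sound: -peb when the stem ends in a voiceless consonant (*ahut*, *ihezuh*, *kosup*); -aga when the stem ends in a voiced consonant (*atahul*, *rojaz*, *em*); -u when the stem ends in a vowel (*eowu*, *fo*).
Since the final sound of *postot* is /t/ (a voiceless consonant), it takes -peb, giving *postotpeb*.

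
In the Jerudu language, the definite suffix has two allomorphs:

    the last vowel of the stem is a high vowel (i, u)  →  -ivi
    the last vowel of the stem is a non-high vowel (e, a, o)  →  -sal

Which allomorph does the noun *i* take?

-ivi

*i* — last vowel /i/ (a high vowel) → -ivi.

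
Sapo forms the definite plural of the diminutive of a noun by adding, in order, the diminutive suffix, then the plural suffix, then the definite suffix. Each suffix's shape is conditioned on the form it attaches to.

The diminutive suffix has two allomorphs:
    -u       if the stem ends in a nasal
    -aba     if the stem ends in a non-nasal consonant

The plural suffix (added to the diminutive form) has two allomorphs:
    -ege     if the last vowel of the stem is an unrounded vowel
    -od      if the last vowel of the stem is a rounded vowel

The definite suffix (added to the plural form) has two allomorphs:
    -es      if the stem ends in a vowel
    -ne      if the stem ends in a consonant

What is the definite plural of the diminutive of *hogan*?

hoganuodne

The final consonant of *hogan* is /n/, which is a nasal, so the diminutive suffix is -u, giving *hoganu*.
The diminutive form *hoganu* — last vowel /u/ (a rounded vowel) → -od → *hoganuod*.
Since the final sound of the plural form *hoganuod* is /d/ (a consonant), it takes -ne, giving *hoganuodne*.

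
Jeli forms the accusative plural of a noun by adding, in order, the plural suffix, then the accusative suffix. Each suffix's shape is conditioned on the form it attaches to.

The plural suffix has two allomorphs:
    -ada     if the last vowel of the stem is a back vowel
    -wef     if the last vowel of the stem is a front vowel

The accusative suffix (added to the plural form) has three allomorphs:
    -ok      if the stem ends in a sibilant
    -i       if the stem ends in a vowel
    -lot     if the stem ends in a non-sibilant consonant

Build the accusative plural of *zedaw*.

*zedaw*: last vowel = /a/, a back vowel → -ada → *zedawada*.
The final sound of the plural form *zedawada* is /a/, which is a vowel, so the accusative suffix is -i, giving *zedawadai*.

zedawadai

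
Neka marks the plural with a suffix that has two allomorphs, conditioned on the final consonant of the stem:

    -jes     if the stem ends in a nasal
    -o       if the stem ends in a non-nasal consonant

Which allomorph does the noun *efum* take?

*efum* — final consonant /m/ (a nasal) → -jes.

-jes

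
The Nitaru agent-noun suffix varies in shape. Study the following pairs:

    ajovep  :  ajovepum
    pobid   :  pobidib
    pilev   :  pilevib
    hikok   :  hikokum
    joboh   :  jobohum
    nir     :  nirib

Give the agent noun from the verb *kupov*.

kupovib

Looking at the final consonant of each stem: -um when the stem ends in a voiceless consonant (*ajovep*, *hikok*, *joboh*); -ib when the stem ends in a voiced consonant (*pobid*, *pilev*, *nir*).
Since the final consonant of *kupov* is /v/ (voiced), it takes -ib, giving *kupovib*.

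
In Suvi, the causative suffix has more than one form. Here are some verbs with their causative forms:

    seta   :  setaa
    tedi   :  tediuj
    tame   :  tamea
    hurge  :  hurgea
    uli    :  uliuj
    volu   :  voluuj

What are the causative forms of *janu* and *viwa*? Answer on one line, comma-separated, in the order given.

januuj, viwaa

The pattern is height harmony: -uj when the last vowel of the stem is a high vowel (*tedi*, *uli*, *volu*); -a when the last vowel of the stem is a non-high vowel (*seta*, *tame*, *hurge*).
*janu* — last vowel /u/ (a high vowel) → -uj → *januuj*.
Since the last vowel of *viwa* is /a/ (a non-high vowel), it takes -a, giving *viwaa*.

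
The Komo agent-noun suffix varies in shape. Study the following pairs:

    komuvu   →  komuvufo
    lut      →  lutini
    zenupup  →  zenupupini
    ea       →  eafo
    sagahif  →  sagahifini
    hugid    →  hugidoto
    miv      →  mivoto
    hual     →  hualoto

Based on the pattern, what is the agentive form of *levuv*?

The pattern is voicing of the final sound: -ini when the stem ends in a voiceless consonant (*lut*, *zenupup*, *sagahif*); -oto when the stem ends in a voiced consonant (*hugid*, *miv*, *hual*); -fo when the stem ends in a vowel (*komuvu*, *ea*).
Since the final sound of *levuv* is /v/ (a voiced consonant), it takes -oto, giving *levuvoto*.

levuvoto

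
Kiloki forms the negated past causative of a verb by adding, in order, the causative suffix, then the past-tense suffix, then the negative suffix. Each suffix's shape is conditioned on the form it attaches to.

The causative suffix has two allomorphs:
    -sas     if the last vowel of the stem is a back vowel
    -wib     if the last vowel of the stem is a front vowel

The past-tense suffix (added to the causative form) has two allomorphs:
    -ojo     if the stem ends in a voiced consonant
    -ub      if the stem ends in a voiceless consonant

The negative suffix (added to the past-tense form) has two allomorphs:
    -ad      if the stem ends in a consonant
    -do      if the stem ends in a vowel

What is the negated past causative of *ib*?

ibwibojodo

Since the last vowel of *ib* is /i/ (a front vowel), it takes -wib, giving *ibwib*.
The final consonant of the causative form *ibwib* is /b/, which is voiced, so the past-tense suffix is -ojo, giving *ibwibojo*.
The past-tense form *ibwibojo*: final sound = /o/, a vowel → -do → *ibwibojodo*.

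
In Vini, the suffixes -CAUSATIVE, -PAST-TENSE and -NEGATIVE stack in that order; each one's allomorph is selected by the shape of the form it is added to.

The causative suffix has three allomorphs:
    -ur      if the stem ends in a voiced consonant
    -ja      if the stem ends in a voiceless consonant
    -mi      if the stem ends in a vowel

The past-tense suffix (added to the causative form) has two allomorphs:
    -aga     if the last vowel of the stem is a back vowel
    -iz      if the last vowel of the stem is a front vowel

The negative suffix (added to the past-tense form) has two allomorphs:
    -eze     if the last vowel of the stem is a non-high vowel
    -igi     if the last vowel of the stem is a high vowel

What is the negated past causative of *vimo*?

*vimo* — final sound /o/ (a vowel) → -mi → *vimomi*.
The last vowel of the causative form *vimomi* is /i/, which is a front vowel, so the past-tense suffix is -iz, giving *vimomiiz*.
The past-tense form *vimomiiz* — last vowel /i/ (a high vowel) → -igi → *vimomiizigi*.

vimomiizigi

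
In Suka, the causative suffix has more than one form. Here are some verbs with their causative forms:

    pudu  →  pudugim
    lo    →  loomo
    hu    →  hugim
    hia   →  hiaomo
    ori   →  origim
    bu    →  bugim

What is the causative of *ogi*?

ogigim

Looking at the last vowel of each stem: -gim when the last vowel of the stem is a high vowel (*pudu*, *hu*, *ori*, *bu*); -omo when the last vowel of the stem is a non-high vowel (*lo*, *hia*).
The last vowel of *ogi* is /i/, which is a high vowel, so the suffix is -gim, giving *ogigim*.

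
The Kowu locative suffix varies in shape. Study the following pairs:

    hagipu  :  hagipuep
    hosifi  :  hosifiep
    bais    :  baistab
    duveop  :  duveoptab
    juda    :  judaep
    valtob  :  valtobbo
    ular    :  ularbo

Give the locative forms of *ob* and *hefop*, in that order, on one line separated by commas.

obbo, hefoptab

The pattern is voicing of the final sound: -tab when the stem ends in a voiceless consonant (*bais*, *duveop*); -bo when the stem ends in a voiced consonant (*valtob*, *ular*); -ep when the stem ends in a vowel (*hagipu*, *hosifi*, *juda*).
*ob*: final sound = /b/, a voiced consonant → -bo → *obbo*.
*hefop*: final sound = /p/, a voiceless consonant → -tab → *hefoptab*.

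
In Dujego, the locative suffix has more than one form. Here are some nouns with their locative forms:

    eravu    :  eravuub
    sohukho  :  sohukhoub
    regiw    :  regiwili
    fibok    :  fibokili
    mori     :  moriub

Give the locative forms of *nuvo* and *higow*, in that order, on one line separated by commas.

nuvoub, higowili

Looking at the final sound of each stem: -ili when the stem ends in a consonant (*regiw*, *fibok*); -ub when the stem ends in a vowel (*eravu*, *sohukho*, *mori*).
*nuvo* — final sound /o/ (a vowel) → -ub → *nuvoub*.
*higow* — final sound /w/ (a consonant) → -ili → *higowili*.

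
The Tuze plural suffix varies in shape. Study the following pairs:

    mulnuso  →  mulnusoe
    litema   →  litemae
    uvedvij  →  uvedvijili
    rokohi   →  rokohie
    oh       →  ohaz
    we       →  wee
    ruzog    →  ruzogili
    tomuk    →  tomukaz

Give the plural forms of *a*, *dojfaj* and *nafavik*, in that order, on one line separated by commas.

ae, dojfajili, nafavikaz

Looking at the final sound of each stem: -az when the stem ends in a voiceless consonant (*oh*, *tomuk*); -ili when the stem ends in a voiced consonant (*uvedvij*, *ruzog*); -e when the stem ends in a vowel (*mulnuso*, *litema*, *rokohi*, *we*).
*a* — final sound /a/ (a vowel) → -e → *ae*.
Since the final sound of *dojfaj* is /j/ (a voiced consonant), it takes -ili, giving *dojfajili*.
*nafavik*: final sound = /k/, a voiceless consonant → -az → *nafavikaz*.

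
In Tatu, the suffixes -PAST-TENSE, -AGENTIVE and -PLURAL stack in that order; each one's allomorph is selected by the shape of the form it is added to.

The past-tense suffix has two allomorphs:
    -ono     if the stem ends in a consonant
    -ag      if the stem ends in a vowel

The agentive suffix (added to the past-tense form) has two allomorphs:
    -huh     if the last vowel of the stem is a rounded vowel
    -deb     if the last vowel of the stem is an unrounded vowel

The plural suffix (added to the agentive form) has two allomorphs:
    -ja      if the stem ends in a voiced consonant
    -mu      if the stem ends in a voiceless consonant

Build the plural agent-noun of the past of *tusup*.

*tusup*: final sound = /p/, a consonant → -ono → *tusupono*.
The last vowel of the past-tense form *tusupono* is /o/, which is a rounded vowel, so the agentive suffix is -huh, giving *tusuponohuh*.
The final consonant of the agentive form *tusuponohuh* is /h/, which is voiceless, so the plural suffix is -mu, giving *tusuponohuhmu*.

tusuponohuhmu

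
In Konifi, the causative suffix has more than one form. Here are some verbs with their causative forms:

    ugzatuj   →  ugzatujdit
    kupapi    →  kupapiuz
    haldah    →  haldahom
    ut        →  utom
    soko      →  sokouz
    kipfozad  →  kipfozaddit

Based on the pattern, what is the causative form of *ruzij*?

ruzijdit

The suffix is conditioned by the final sound: -om when the stem ends in a voiceless consonant (*haldah*, *ut*); -dit when the stem ends in a voiced consonant (*ugzatuj*, *kipfozad*); -uz when the stem ends in a vowel (*kupapi*, *soko*).
The final sound of *ruzij* is /j/, which is a voiced consonant, so the suffix is -dit, giving *ruzijdit*.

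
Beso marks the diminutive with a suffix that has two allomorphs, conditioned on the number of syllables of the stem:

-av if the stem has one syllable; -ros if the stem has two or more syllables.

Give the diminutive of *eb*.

With one syllable, *eb* takes -av → *ebav*.

ebav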